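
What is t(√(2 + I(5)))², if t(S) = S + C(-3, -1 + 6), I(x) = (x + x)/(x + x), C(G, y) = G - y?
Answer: (8 - √3)² ≈ 39.287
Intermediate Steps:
I(x) = 1 (I(x) = (2*x)/((2*x)) = (2*x)*(1/(2*x)) = 1)
t(S) = -8 + S (t(S) = S + (-3 - (-1 + 6)) = S + (-3 - 1*5) = S + (-3 - 5) = S - 8 = -8 + S)
t(√(2 + I(5)))² = (-8 + √(2 + 1))² = (-8 + √3)²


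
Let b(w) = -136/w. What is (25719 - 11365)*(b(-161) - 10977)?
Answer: -25365828994/161 ≈ -1.5755e+8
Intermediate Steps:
(25719 - 11365)*(b(-161) - 10977) = (25719 - 11365)*(-136/(-161) - 10977) = 14354*(-136*(-1/161) - 10977) = 14354*(136/161 - 10977) = 14354*(-1767161/161) = -25365828994/161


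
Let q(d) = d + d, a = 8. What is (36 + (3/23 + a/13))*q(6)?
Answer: 131844/299 ≈ 440.95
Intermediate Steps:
q(d) = 2*d
(36 + (3/23 + a/13))*q(6) = (36 + (3/23 + 8/13))*(2*6) = (36 + (3*(1/23) + 8*(1/13)))*12 = (36 + (3/23 + 8/13))*12 = (36 + 223/299)*12 = (10987/299)*12 = 131844/299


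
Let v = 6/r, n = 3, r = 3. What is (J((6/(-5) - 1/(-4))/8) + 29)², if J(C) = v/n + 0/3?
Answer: 7921/9 ≈ 880.11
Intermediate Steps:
v = 2 (v = 6/3 = 6*(⅓) = 2)
J(C) = ⅔ (J(C) = 2/3 + 0/3 = 2*(⅓) + 0*(⅓) = ⅔ + 0 = ⅔)
(J((6/(-5) - 1/(-4))/8) + 29)² = (⅔ + 29)² = (89/3)² = 7921/9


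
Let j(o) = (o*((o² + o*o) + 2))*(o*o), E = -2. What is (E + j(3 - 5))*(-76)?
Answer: 6232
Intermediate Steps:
j(o) = o³*(2 + 2*o²) (j(o) = (o*((o² + o²) + 2))*o² = (o*(2*o² + 2))*o² = (o*(2 + 2*o²))*o² = o³*(2 + 2*o²))
(E + j(3 - 5))*(-76) = (-2 + 2*(3 - 5)³*(1 + (3 - 5)²))*(-76) = (-2 + 2*(-2)³*(1 + (-2)²))*(-76) = (-2 + 2*(-8)*(1 + 4))*(-76) = (-2 + 2*(-8)*5)*(-76) = (-2 - 80)*(-76) = -82*(-76) = 6232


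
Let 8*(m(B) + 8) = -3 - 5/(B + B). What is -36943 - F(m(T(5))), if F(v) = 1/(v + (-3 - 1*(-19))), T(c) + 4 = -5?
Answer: -40748273/1103 ≈ -36943.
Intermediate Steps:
T(c) = -9 (T(c) = -4 - 5 = -9)
m(B) = -67/8 - 5/(16*B) (m(B) = -8 + (-3 - 5/(B + B))/8 = -8 + (-3 - 5*1/(2*B))/8 = -8 + (-3 - 5/(2*B))/8 = -8 + (-3/8 - 5/(16*B)) = -67/8 - 5/(16*B))
F(v) = 1/(16 + v) (F(v) = 1/(v + (-3 + 19)) = 1/(v + 16) = 1/(16 + v))
-36943 - F(m(T(5))) = -36943 - 1/(16 + (1/16)*(-5 - 134*(-9))/(-9)) = -36943 - 1/(16 + (1/16)*(-⅑)*(-5 + 1206)) = -36943 - 1/(16 + (1/16)*(-⅑)*1201) = -36943 - 1/(16 - 1201/144) = -36943 - 1/1103/144 = -36943 - 1*144/1103 = -36943 - 144/1103 = -40748273/1103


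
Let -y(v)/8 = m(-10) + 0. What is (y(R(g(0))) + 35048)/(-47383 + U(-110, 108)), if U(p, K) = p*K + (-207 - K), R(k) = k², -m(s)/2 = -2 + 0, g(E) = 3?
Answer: -17508/29789 ≈ -0.58773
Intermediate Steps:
m(s) = 4 (m(s) = -2*(-2 + 0) = -2*(-2) = 4)
U(p, K) = -207 - K + K*p (U(p, K) = K*p + (-207 - K) = -207 - K + K*p)
y(v) = -32 (y(v) = -8*(4 + 0) = -8*4 = -32)
(y(R(g(0))) + 35048)/(-47383 + U(-110, 108)) = (-32 + 35048)/(-47383 + (-207 - 1*108 + 108*(-110))) = 35016/(-47383 + (-207 - 108 - 11880)) = 35016/(-47383 - 12195) = 35016/(-59578) = 35016*(-1/59578) = -17508/29789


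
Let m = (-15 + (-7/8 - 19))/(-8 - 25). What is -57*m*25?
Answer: -132525/88 ≈ -1506.0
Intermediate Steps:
m = 93/88 (m = (-15 + (-7*1/8 - 19))/(-33) = (-15 + (-7/8 - 19))*(-1/33) = (-15 - 159/8)*(-1/33) = -279/8*(-1/33) = 93/88 ≈ 1.0568)
-57*m*25 = -57*93/88*25 = -5301/88*25 = -132525/88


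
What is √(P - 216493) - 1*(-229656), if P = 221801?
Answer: 229656 + 2*√1327 ≈ 2.2973e+5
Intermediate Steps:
√(P - 216493) - 1*(-229656) = √(221801 - 216493) - 1*(-229656) = √5308 + 229656 = 2*√1327 + 229656 = 229656 + 2*√1327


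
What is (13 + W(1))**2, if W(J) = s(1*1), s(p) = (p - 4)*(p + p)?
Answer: 49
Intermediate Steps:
s(p) = 2*p*(-4 + p) (s(p) = (-4 + p)*(2*p) = 2*p*(-4 + p))
W(J) = -6 (W(J) = 2*(1*1)*(-4 + 1*1) = 2*1*(-4 + 1) = 2*1*(-3) = -6)
(13 + W(1))**2 = (13 - 6)**2 = 7**2 = 49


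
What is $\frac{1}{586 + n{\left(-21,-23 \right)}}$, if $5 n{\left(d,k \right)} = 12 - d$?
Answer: $\frac{5}{2963} \approx 0.0016875$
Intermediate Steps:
$n{\left(d,k \right)} = \frac{12}{5} - \frac{d}{5}$ ($n{\left(d,k \right)} = \frac{12 - d}{5} = \frac{12}{5} - \frac{d}{5}$)
$\frac{1}{586 + n{\left(-21,-23 \right)}} = \frac{1}{586 + \left(\frac{12}{5} - - \frac{21}{5}\right)} = \frac{1}{586 + \left(\frac{12}{5} + \frac{21}{5}\right)} = \frac{1}{586 + \frac{33}{5}} = \frac{1}{\frac{2963}{5}} = \frac{5}{2963}$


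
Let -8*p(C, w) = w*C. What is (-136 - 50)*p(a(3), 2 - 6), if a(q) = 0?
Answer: 0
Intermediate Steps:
p(C, w) = -C*w/8 (p(C, w) = -w*C/8 = -C*w/8)
(-136 - 50)*p(a(3), 2 - 6) = (-136 - 50)*(-⅛*0*(2 - 6)) = -(-93)*0*(-4)/4 = -186*0 = 0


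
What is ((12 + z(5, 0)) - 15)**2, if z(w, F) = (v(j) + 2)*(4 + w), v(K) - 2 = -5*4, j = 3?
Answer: 21609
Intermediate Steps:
v(K) = -18 (v(K) = 2 - 5*4 = 2 - 20 = -18)
z(w, F) = -64 - 16*w (z(w, F) = (-18 + 2)*(4 + w) = -16*(4 + w) = -64 - 16*w)
((12 + z(5, 0)) - 15)**2 = ((12 + (-64 - 16*5)) - 15)**2 = ((12 + (-64 - 80)) - 15)**2 = ((12 - 144) - 15)**2 = (-132 - 15)**2 = (-147)**2 = 21609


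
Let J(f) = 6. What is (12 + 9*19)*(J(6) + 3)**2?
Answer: 14823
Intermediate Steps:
(12 + 9*19)*(J(6) + 3)**2 = (12 + 9*19)*(6 + 3)**2 = (12 + 171)*9**2 = 183*81 = 14823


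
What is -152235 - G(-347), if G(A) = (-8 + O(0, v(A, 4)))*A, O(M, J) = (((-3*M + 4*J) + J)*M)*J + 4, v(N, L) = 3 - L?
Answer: -153623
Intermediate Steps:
O(M, J) = 4 + J*M*(-3*M + 5*J) (O(M, J) = ((-3*M + 5*J)*M)*J + 4 = (M*(-3*M + 5*J))*J + 4 = J*M*(-3*M + 5*J) + 4 = 4 + J*M*(-3*M + 5*J))
G(A) = -4*A (G(A) = (-8 + (4 - 3*(3 - 1*4)*0**2 + 5*0*(3 - 1*4)**2))*A = (-8 + (4 - 3*(3 - 4)*0 + 5*0*(3 - 4)**2))*A = (-8 + (4 - 3*(-1)*0 + 5*0*(-1)**2))*A = (-8 + (4 + 0 + 5*0*1))*A = (-8 + (4 + 0 + 0))*A = (-8 + 4)*A = -4*A)
-152235 - G(-347) = -152235 - (-4)*(-347) = -152235 - 1*1388 = -152235 - 1388 = -153623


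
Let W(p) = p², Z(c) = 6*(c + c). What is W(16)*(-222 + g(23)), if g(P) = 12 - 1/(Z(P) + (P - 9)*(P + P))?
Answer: -6182432/115 ≈ -53760.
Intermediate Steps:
Z(c) = 12*c (Z(c) = 6*(2*c) = 12*c)
g(P) = 12 - 1/(12*P + 2*P*(-9 + P)) (g(P) = 12 - 1/(12*P + (P - 9)*(P + P)) = 12 - 1/(12*P + (-9 + P)*(2*P)) = 12 - 1/(12*P + 2*P*(-9 + P)))
W(16)*(-222 + g(23)) = 16²*(-222 + (½)*(-1 - 72*23 + 24*23²)/(23*(-3 + 23))) = 256*(-222 + (½)*(1/23)*(-1 - 1656 + 24*529)/20) = 256*(-222 + (½)*(1/23)*(1/20)*(-1 - 1656 + 12696)) = 256*(-222 + (½)*(1/23)*(1/20)*11039) = 256*(-222 + 11039/920) = 256*(-193201/920) = -6182432/115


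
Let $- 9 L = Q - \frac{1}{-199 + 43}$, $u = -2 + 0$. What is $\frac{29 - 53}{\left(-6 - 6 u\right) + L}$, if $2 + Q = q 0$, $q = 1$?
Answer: $- \frac{33696}{8735} \approx -3.8576$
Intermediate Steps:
$u = -2$
$Q = -2$ ($Q = -2 + 1 \cdot 0 = -2 + 0 = -2$)
$L = \frac{311}{1404}$ ($L = - \frac{-2 - \frac{1}{-199 + 43}}{9} = - \frac{-2 - \frac{1}{-156}}{9} = - \frac{-2 - - \frac{1}{156}}{9} = - \frac{-2 + \frac{1}{156}}{9} = \left(- \frac{1}{9}\right) \left(- \frac{311}{156}\right) = \frac{311}{1404} \approx 0.22151$)
$\frac{29 - 53}{\left(-6 - 6 u\right) + L} = \frac{29 - 53}{\left(-6 - -12\right) + \frac{311}{1404}} = - \frac{24}{\left(-6 + 12\right) + \frac{311}{1404}} = - \frac{24}{6 + \frac{311}{1404}} = - \frac{24}{\frac{8735}{1404}} = \left(-24\right) \frac{1404}{8735} = - \frac{33696}{8735}$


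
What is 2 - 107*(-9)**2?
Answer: -8665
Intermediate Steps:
2 - 107*(-9)**2 = 2 - 107*81 = 2 - 8667 = -8665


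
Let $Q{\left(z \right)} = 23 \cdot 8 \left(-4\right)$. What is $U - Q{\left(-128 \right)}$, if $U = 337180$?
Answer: $337916$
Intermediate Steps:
$Q{\left(z \right)} = -736$ ($Q{\left(z \right)} = 23 \left(-32\right) = -736$)
$U - Q{\left(-128 \right)} = 337180 - -736 = 337180 + 736 = 337916$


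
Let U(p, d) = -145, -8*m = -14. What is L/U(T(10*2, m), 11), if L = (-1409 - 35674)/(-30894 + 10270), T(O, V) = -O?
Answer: -37083/2990480 ≈ -0.012400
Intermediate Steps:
m = 7/4 (m = -⅛*(-14) = 7/4 ≈ 1.7500)
L = 37083/20624 (L = -37083/(-20624) = -37083*(-1/20624) = 37083/20624 ≈ 1.7980)
L/U(T(10*2, m), 11) = (37083/20624)/(-145) = (37083/20624)*(-1/145) = -37083/2990480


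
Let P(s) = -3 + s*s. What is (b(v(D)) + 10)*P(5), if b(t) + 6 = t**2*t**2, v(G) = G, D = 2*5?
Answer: 220088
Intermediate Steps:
D = 10
P(s) = -3 + s**2
b(t) = -6 + t**4 (b(t) = -6 + t**2*t**2 = -6 + t**4)
(b(v(D)) + 10)*P(5) = ((-6 + 10**4) + 10)*(-3 + 5**2) = ((-6 + 10000) + 10)*(-3 + 25) = (9994 + 10)*22 = 10004*22 = 220088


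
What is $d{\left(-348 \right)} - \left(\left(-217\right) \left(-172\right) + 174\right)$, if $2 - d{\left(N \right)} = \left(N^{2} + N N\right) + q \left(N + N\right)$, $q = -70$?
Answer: $-328424$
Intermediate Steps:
$d{\left(N \right)} = 2 - 2 N^{2} + 140 N$ ($d{\left(N \right)} = 2 - \left(\left(N^{2} + N N\right) - 70 \left(N + N\right)\right) = 2 - \left(\left(N^{2} + N^{2}\right) - 70 \cdot 2 N\right) = 2 - \left(2 N^{2} - 140 N\right) = 2 - \left(- 140 N + 2 N^{2}\right) = 2 - 2 N^{2} + 140 N$)
$d{\left(-348 \right)} - \left(\left(-217\right) \left(-172\right) + 174\right) = \left(2 - 2 \left(-348\right)^{2} + 140 \left(-348\right)\right) - \left(\left(-217\right) \left(-172\right) + 174\right) = \left(2 - 242208 - 48720\right) - \left(37324 + 174\right) = \left(2 - 242208 - 48720\right) - 37498 = -290926 - 37498 = -328424$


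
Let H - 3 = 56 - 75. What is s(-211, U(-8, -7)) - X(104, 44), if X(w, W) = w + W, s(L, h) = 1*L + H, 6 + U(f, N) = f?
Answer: -375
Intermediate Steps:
U(f, N) = -6 + f
H = -16 (H = 3 + (56 - 75) = 3 - 19 = -16)
s(L, h) = -16 + L (s(L, h) = 1*L - 16 = L - 16 = -16 + L)
X(w, W) = W + w
s(-211, U(-8, -7)) - X(104, 44) = (-16 - 211) - (44 + 104) = -227 - 1*148 = -227 - 148 = -375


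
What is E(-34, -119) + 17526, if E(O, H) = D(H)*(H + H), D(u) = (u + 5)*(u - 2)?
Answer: -3265446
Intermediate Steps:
D(u) = (-2 + u)*(5 + u) (D(u) = (5 + u)*(-2 + u) = (-2 + u)*(5 + u))
E(O, H) = 2*H*(-10 + H² + 3*H) (E(O, H) = (-10 + H² + 3*H)*(H + H) = (-10 + H² + 3*H)*(2*H) = 2*H*(-10 + H² + 3*H))
E(-34, -119) + 17526 = 2*(-119)*(-10 + (-119)² + 3*(-119)) + 17526 = 2*(-119)*(-10 + 14161 - 357) + 17526 = 2*(-119)*13794 + 17526 = -3282972 + 17526 = -3265446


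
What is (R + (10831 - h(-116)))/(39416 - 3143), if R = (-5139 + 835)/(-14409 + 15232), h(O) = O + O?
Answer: 3033515/9950893 ≈ 0.30485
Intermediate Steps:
h(O) = 2*O
R = -4304/823 ≈ -5.2296
(R + (10831 - h(-116)))/(39416 - 3143) = (-4304/823 + (10831 - 2*(-116)))/(39416 - 3143) = (-4304/823 + (10831 - 1*(-232)))/36273 = (-4304/823 + (10831 + 232))*(1/36273) = (-4304/823 + 11063)*(1/36273) = (9100545/823)*(1/36273) = 3033515/9950893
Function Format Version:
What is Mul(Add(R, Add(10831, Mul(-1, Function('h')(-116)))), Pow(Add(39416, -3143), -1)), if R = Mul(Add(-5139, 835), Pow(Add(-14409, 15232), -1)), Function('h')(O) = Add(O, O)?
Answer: Rational(3033515, 9950893) ≈ 0.30485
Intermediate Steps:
Function('h')(O) = Mul(2, O)
R = Rational(-4304, 823) (R = Mul(-4304, Pow(823, -1)) = Mul(-4304, Rational(1, 823)) = Rational(-4304, 823) ≈ -5.2296)
Mul(Add(R, Add(10831, Mul(-1, Function('h')(-116)))), Pow(Add(39416, -3143), -1)) = Mul(Add(Rational(-4304, 823), Add(10831, Mul(-1, Mul(2, -116)))), Pow(Add(39416, -3143), -1)) = Mul(Add(Rational(-4304, 823), Add(10831, Mul(-1, -232))), Pow(36273, -1)) = Mul(Add(Rational(-4304, 823), Add(10831, 232)), Rational(1, 36273)) = Mul(Add(Rational(-4304, 823), 11063), Rational(1, 36273)) = Mul(Rational(9100545, 823), Rational(1, 36273)) = Rational(3033515, 9950893)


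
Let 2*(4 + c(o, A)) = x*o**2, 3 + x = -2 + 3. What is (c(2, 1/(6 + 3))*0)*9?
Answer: 0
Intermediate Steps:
x = -2 (x = -3 + (-2 + 3) = -3 + 1 = -2)
c(o, A) = -4 - o**2 (c(o, A) = -4 + (-2*o**2)/2 = -4 - o**2)
(c(2, 1/(6 + 3))*0)*9 = ((-4 - 1*2**2)*0)*9 = ((-4 - 1*4)*0)*9 = ((-4 - 4)*0)*9 = -8*0*9 = 0*9 = 0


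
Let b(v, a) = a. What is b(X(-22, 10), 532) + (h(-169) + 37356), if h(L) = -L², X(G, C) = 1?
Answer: 9327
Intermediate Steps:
b(X(-22, 10), 532) + (h(-169) + 37356) = 532 + (-1*(-169)² + 37356) = 532 + (-1*28561 + 37356) = 532 + (-28561 + 37356) = 532 + 8795 = 9327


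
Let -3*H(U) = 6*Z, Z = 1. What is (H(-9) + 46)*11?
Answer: 484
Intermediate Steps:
H(U) = -2
(H(-9) + 46)*11 = (-2 + 46)*11 = 44*11 = 484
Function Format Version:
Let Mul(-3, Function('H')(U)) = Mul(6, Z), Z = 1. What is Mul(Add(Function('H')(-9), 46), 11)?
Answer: 484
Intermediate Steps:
Function('H')(U) = -2 (Function('H')(U) = Mul(Rational(-1, 3), Mul(6, 1)) = Mul(Rational(-1, 3), 6) = -2)
Mul(Add(Function('H')(-9), 46), 11) = Mul(Add(-2, 46), 11) = Mul(44, 11) = 484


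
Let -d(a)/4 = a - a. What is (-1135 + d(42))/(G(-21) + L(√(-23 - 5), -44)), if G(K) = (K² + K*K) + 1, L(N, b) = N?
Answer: -1002205/779717 + 2270*I*√7/779717 ≈ -1.2853 + 0.0077026*I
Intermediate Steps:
d(a) = 0 (d(a) = -4*(a - a) = -4*0 = 0)
G(K) = 1 + 2*K² (G(K) = (K² + K²) + 1 = 2*K² + 1 = 1 + 2*K²)
(-1135 + d(42))/(G(-21) + L(√(-23 - 5), -44)) = (-1135 + 0)/((1 + 2*(-21)²) + √(-23 - 5)) = -1135/((1 + 2*441) + √(-28)) = -1135/((1 + 882) + 2*I*√7) = -1135/(883 + 2*I*√7)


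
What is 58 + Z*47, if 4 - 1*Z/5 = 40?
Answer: -8402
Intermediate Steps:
Z = -180 (Z = 20 - 5*40 = 20 - 200 = -180)
58 + Z*47 = 58 - 180*47 = 58 - 8460 = -8402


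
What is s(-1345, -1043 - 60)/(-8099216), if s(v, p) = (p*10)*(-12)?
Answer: -16545/1012402 ≈ -0.016342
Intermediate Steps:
s(v, p) = -120*p (s(v, p) = (10*p)*(-12) = -120*p)
s(-1345, -1043 - 60)/(-8099216) = -120*(-1043 - 60)/(-8099216) = -120*(-1103)*(-1/8099216) = 132360*(-1/8099216) = -16545/1012402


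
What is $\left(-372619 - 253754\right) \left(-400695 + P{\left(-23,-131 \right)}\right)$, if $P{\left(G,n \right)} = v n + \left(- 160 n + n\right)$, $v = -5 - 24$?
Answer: $235558214991$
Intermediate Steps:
$v = -29$ ($v = -5 - 24 = -29$)
$P{\left(G,n \right)} = - 188 n$ ($P{\left(G,n \right)} = - 29 n + \left(- 160 n + n\right) = - 29 n - 159 n = - 188 n$)
$\left(-372619 - 253754\right) \left(-400695 + P{\left(-23,-131 \right)}\right) = \left(-372619 - 253754\right) \left(-400695 - -24628\right) = - 626373 \left(-400695 + 24628\right) = \left(-626373\right) \left(-376067\right) = 235558214991$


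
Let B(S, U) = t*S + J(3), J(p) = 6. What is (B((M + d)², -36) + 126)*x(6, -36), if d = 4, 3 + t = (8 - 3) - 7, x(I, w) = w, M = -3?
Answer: -4572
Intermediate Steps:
t = -5 (t = -3 + ((8 - 3) - 7) = -3 + (5 - 7) = -3 - 2 = -5)
B(S, U) = 6 - 5*S (B(S, U) = -5*S + 6 = 6 - 5*S)
(B((M + d)², -36) + 126)*x(6, -36) = ((6 - 5*(-3 + 4)²) + 126)*(-36) = ((6 - 5*1²) + 126)*(-36) = ((6 - 5*1) + 126)*(-36) = ((6 - 5) + 126)*(-36) = (1 + 126)*(-36) = 127*(-36) = -4572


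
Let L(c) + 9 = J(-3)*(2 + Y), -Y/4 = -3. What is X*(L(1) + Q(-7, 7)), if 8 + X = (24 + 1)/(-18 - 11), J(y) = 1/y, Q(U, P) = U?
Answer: 15934/87 ≈ 183.15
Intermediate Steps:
Y = 12 (Y = -4*(-3) = 12)
L(c) = -41/3 (L(c) = -9 + (2 + 12)/(-3) = -9 - ⅓*14 = -9 - 14/3 = -41/3)
X = -257/29 (X = -8 + (24 + 1)/(-18 - 11) = -8 + 25/(-29) = -8 + 25*(-1/29) = -8 - 25/29 = -257/29 ≈ -8.8621)
X*(L(1) + Q(-7, 7)) = -257*(-41/3 - 7)/29 = -257/29*(-62/3) = 15934/87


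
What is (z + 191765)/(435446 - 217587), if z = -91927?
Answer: 99838/217859 ≈ 0.45827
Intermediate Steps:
(z + 191765)/(435446 - 217587) = (-91927 + 191765)/(435446 - 217587) = 99838/217859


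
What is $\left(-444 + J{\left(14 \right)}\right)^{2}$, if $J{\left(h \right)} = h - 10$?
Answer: $193600$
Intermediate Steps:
$J{\left(h \right)} = -10 + h$
$\left(-444 + J{\left(14 \right)}\right)^{2} = \left(-444 + \left(-10 + 14\right)\right)^{2} = \left(-444 + 4\right)^{2} = \left(-440\right)^{2} = 193600$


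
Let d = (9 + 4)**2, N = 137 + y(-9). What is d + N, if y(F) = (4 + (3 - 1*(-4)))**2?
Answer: 427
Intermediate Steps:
y(F) = 121 (y(F) = (4 + (3 + 4))**2 = (4 + 7)**2 = 11**2 = 121)
N = 258 (N = 137 + 121 = 258)
d = 169 (d = 13**2 = 169)
d + N = 169 + 258 = 427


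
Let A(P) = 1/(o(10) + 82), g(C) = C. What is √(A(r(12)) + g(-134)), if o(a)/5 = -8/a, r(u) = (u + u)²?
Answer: I*√815178/78 ≈ 11.575*I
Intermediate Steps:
r(u) = 4*u² (r(u) = (2*u)² = 4*u²)
o(a) = -40/a (o(a) = 5*(-8/a) = -40/a)
A(P) = 1/78 (A(P) = 1/(-40/10 + 82) = 1/(-40*⅒ + 82) = 1/(-4 + 82) = 1/78)
√(A(r(12)) + g(-134)) = √(1/78 - 134) = √(-10451/78) = I*√815178/78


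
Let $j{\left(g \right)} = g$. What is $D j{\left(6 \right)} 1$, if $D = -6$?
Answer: $-36$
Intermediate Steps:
$D j{\left(6 \right)} 1 = \left(-6\right) 6 \cdot 1 = \left(-36\right) 1 = -36$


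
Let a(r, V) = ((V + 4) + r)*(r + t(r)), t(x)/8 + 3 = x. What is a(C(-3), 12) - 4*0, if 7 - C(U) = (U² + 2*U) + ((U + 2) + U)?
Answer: 1152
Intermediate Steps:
C(U) = 5 - U² - 4*U (C(U) = 7 - ((U² + 2*U) + ((U + 2) + U)) = 7 - ((U² + 2*U) + ((2 + U) + U)) = 7 - ((U² + 2*U) + (2 + 2*U)) = 7 - (2 + U² + 4*U) = 7 + (-2 - U² - 4*U) = 5 - U² - 4*U)
t(x) = -24 + 8*x
a(r, V) = (-24 + 9*r)*(4 + V + r) (a(r, V) = ((V + 4) + r)*(r + (-24 + 8*r)) = ((4 + V) + r)*(-24 + 9*r) = (4 + V + r)*(-24 + 9*r) = (-24 + 9*r)*(4 + V + r))
a(C(-3), 12) - 4*0 = (-96 - 24*12 + 9*(5 - 1*(-3)² - 4*(-3))² + 12*(5 - 1*(-3)² - 4*(-3)) + 9*12*(5 - 1*(-3)² - 4*(-3))) - 4*0 = (-96 - 288 + 9*(5 - 1*9 + 12)² + 12*(5 - 1*9 + 12) + 9*12*(5 - 1*9 + 12)) + 0 = (-96 - 288 + 9*(5 - 9 + 12)² + 12*(5 - 9 + 12) + 9*12*(5 - 9 + 12)) + 0 = (-96 - 288 + 9*8² + 12*8 + 9*12*8) + 0 = (-96 - 288 + 9*64 + 96 + 864) + 0 = (-96 - 288 + 576 + 96 + 864) + 0 = 1152 + 0 = 1152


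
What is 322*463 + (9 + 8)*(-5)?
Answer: 149001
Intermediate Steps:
322*463 + (9 + 8)*(-5) = 149086 + 17*(-5) = 149086 - 85 = 149001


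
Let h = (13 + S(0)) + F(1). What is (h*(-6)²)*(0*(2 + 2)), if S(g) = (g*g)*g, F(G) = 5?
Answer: 0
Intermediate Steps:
S(g) = g³ (S(g) = g²*g = g³)
h = 18 (h = (13 + 0³) + 5 = (13 + 0) + 5 = 13 + 5 = 18)
(h*(-6)²)*(0*(2 + 2)) = (18*(-6)²)*(0*(2 + 2)) = (18*36)*(0*4) = 648*0 = 0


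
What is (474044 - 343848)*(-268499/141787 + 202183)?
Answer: 3732283491754312/141787 ≈ 2.6323e+10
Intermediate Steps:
(474044 - 343848)*(-268499/141787 + 202183) = 130196*(-268499*1/141787 + 202183) = 130196*(-268499/141787 + 202183) = 130196*(28666652522/141787) = 3732283491754312/141787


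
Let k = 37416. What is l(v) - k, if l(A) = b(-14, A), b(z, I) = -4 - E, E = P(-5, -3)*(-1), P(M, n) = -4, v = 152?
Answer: -37424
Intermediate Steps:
E = 4 (E = -4*(-1) = 4)
b(z, I) = -8 (b(z, I) = -4 - 1*4 = -4 - 4 = -8)
l(A) = -8
l(v) - k = -8 - 1*37416 = -8 - 37416 = -37424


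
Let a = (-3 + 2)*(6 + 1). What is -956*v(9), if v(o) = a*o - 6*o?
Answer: 111852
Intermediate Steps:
a = -7 (a = -1*7 = -7)
v(o) = -13*o (v(o) = -7*o - 6*o = -13*o)
-956*v(9) = -(-12428)*9 = -956*(-117) = 111852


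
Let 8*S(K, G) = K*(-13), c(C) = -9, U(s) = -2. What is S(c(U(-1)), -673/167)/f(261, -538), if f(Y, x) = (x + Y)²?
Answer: 117/613832 ≈ 0.00019061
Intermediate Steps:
f(Y, x) = (Y + x)²
S(K, G) = -13*K/8 (S(K, G) = (K*(-13))/8 = (-13*K)/8 = -13*K/8)
S(c(U(-1)), -673/167)/f(261, -538) = (-13/8*(-9))/((261 - 538)²) = 117/(8*((-277)²)) = (117/8)/76729 = (117/8)*(1/76729) = 117/613832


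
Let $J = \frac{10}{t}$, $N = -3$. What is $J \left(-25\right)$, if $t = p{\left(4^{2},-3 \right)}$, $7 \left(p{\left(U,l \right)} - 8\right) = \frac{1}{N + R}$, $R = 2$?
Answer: $- \frac{350}{11} \approx -31.818$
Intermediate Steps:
$p{\left(U,l \right)} = \frac{55}{7}$ ($p{\left(U,l \right)} = 8 + \frac{1}{7 \left(-3 + 2\right)} = 8 + \frac{1}{7 \left(-1\right)} = 8 + \frac{1}{7} \left(-1\right) = 8 - \frac{1}{7} = \frac{55}{7}$)
$t = \frac{55}{7} \approx 7.8571$
$J = \frac{14}{11}$ ($J = \frac{10}{\frac{55}{7}} = 10 \cdot \frac{7}{55} = \frac{14}{11} \approx 1.2727$)
$J \left(-25\right) = \frac{14}{11} \left(-25\right) = - \frac{350}{11}$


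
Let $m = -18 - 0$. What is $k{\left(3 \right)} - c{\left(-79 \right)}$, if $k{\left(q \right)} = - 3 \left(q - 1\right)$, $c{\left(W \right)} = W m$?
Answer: $-1428$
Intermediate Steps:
$m = -18$ ($m = -18 + 0 = -18$)
$c{\left(W \right)} = - 18 W$ ($c{\left(W \right)} = W \left(-18\right) = - 18 W$)
$k{\left(q \right)} = 3 - 3 q$ ($k{\left(q \right)} = - 3 \left(-1 + q\right) = 3 - 3 q$)
$k{\left(3 \right)} - c{\left(-79 \right)} = \left(3 - 9\right) - \left(-18\right) \left(-79\right) = \left(3 - 9\right) - 1422 = -6 - 1422 = -1428$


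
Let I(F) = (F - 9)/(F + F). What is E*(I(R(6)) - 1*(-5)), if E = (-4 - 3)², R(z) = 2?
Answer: 637/4 ≈ 159.25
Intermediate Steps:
I(F) = (-9 + F)/(2*F) (I(F) = (-9 + F)/((2*F)) = (-9 + F)*(1/(2*F)) = (-9 + F)/(2*F))
E = 49 (E = (-7)² = 49)
E*(I(R(6)) - 1*(-5)) = 49*((½)*(-9 + 2)/2 - 1*(-5)) = 49*((½)*(½)*(-7) + 5) = 49*(-7/4 + 5) = 49*(13/4) = 637/4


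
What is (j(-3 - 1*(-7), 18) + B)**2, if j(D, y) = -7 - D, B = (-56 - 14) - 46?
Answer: 16129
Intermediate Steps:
B = -116 (B = -70 - 46 = -116)
(j(-3 - 1*(-7), 18) + B)**2 = ((-7 - (-3 - 1*(-7))) - 116)**2 = ((-7 - (-3 + 7)) - 116)**2 = ((-7 - 1*4) - 116)**2 = ((-7 - 4) - 116)**2 = (-11 - 116)**2 = (-127)**2 = 16129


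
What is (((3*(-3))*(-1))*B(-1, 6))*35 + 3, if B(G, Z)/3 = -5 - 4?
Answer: -8502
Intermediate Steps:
B(G, Z) = -27 (B(G, Z) = 3*(-5 - 4) = 3*(-9) = -27)
(((3*(-3))*(-1))*B(-1, 6))*35 + 3 = (((3*(-3))*(-1))*(-27))*35 + 3 = (-9*(-1)*(-27))*35 + 3 = (9*(-27))*35 + 3 = -243*35 + 3 = -8505 + 3 = -8502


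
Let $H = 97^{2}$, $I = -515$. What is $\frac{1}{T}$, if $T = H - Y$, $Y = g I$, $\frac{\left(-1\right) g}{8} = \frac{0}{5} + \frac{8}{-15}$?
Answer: $\frac{3}{34819} \approx 8.616 \cdot 10^{-5}$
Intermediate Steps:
$g = \frac{64}{15}$ ($g = - 8 \left(\frac{0}{5} + \frac{8}{-15}\right) = - 8 \left(0 \cdot \frac{1}{5} + 8 \left(- \frac{1}{15}\right)\right) = - 8 \left(0 - \frac{8}{15}\right) = \left(-8\right) \left(- \frac{8}{15}\right) = \frac{64}{15} \approx 4.2667$)
$Y = - \frac{6592}{3}$ ($Y = \frac{64}{15} \left(-515\right) = - \frac{6592}{3} \approx -2197.3$)
$H = 9409$
$T = \frac{34819}{3}$ ($T = 9409 - - \frac{6592}{3} = 9409 + \frac{6592}{3} = \frac{34819}{3} \approx 11606.0$)
$\frac{1}{T} = \frac{1}{\frac{34819}{3}} = \frac{3}{34819}$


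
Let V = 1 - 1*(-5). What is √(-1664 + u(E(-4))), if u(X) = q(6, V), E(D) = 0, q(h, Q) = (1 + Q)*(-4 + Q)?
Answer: 5*I*√66 ≈ 40.62*I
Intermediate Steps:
V = 6 (V = 1 + 5 = 6)
u(X) = 14 (u(X) = -4 + 6² - 3*6 = -4 + 36 - 18 = 14)
√(-1664 + u(E(-4))) = √(-1664 + 14) = √(-1650) = 5*I*√66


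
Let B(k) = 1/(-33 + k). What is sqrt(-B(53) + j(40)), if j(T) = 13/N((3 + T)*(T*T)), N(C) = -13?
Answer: I*sqrt(105)/10 ≈ 1.0247*I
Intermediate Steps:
j(T) = -1 (j(T) = 13/(-13) = 13*(-1/13) = -1)
sqrt(-B(53) + j(40)) = sqrt(-1/(-33 + 53) - 1) = sqrt(-1/20 - 1) = sqrt(-21/20) = I*sqrt(105)/10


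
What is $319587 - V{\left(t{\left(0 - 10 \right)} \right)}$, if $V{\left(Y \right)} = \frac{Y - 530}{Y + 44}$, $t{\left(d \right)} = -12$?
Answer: $\frac{5113663}{16} \approx 3.196 \cdot 10^{5}$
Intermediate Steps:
$V{\left(Y \right)} = \frac{-530 + Y}{44 + Y}$
$319587 - V{\left(t{\left(0 - 10 \right)} \right)} = 319587 - \frac{-530 - 12}{44 - 12} = 319587 - \frac{1}{32} \left(-542\right) = 319587 - - \frac{271}{16} = 319587 + \frac{271}{16} = \frac{5113663}{16}$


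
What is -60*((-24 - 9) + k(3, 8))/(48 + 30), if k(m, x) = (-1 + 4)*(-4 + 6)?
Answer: 270/13 ≈ 20.769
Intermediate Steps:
k(m, x) = 6 (k(m, x) = 3*2 = 6)
-60*((-24 - 9) + k(3, 8))/(48 + 30) = -60*((-24 - 9) + 6)/(48 + 30) = -60*(-33 + 6)/78 = -(-1620)/78 = -60*(-9/26) = 270/13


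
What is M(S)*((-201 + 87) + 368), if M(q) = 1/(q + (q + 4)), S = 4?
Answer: 127/6 ≈ 21.167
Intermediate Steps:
M(q) = 1/(4 + 2*q) (M(q) = 1/(q + (4 + q)) = 1/(4 + 2*q))
M(S)*((-201 + 87) + 368) = (1/(2*(2 + 4)))*((-201 + 87) + 368) = ((½)/6)*(-114 + 368) = ((½)*(⅙))*254 = (1/12)*254 = 127/6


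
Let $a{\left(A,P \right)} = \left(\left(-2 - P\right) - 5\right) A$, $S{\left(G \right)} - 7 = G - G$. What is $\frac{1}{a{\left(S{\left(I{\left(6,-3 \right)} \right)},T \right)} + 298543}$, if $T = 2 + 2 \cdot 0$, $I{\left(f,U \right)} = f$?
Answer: $\frac{1}{298480} \approx 3.3503 \cdot 10^{-6}$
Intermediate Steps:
$T = 2$ ($T = 2 + 0 = 2$)
$S{\left(G \right)} = 7$ ($S{\left(G \right)} = 7 + \left(G - G\right) = 7 + 0 = 7$)
$a{\left(A,P \right)} = A \left(-7 - P\right)$ ($a{\left(A,P \right)} = \left(-7 - P\right) A = A \left(-7 - P\right)$)
$\frac{1}{a{\left(S{\left(I{\left(6,-3 \right)} \right)},T \right)} + 298543} = \frac{1}{\left(-1\right) 7 \left(7 + 2\right) + 298543} = \frac{1}{\left(-1\right) 7 \cdot 9 + 298543} = \frac{1}{-63 + 298543} = \frac{1}{298480}$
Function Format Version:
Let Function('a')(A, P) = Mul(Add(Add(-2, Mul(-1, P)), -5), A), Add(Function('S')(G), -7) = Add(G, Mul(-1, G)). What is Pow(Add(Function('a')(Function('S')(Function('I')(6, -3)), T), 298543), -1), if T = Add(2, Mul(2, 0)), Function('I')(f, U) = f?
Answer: Rational(1, 298480) ≈ 3.3503e-6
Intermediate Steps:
T = 2 (T = Add(2, 0) = 2)
Function('S')(G) = 7 (Function('S')(G) = Add(7, Add(G, Mul(-1, G))) = Add(7, 0) = 7)
Function('a')(A, P) = Mul(A, Add(-7, Mul(-1, P))) (Function('a')(A, P) = Mul(Add(-7, Mul(-1, P)), A) = Mul(A, Add(-7, Mul(-1, P))))
Pow(Add(Function('a')(Function('S')(Function('I')(6, -3)), T), 298543), -1) = Pow(Add(Mul(-1, 7, Add(7, 2)), 298543), -1) = Pow(Add(Mul(-1, 7, 9), 298543), -1) = Pow(Add(-63, 298543), -1) = Pow(298480, -1) = Rational(1, 298480)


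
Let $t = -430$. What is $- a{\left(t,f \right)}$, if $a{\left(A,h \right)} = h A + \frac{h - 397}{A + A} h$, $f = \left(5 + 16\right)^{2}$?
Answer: $\frac{40775301}{215} \approx 1.8965 \cdot 10^{5}$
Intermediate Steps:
$f = 441$ ($f = 21^{2} = 441$)
$a{\left(A,h \right)} = A h + \frac{h \left(-397 + h\right)}{2 A}$ ($a{\left(A,h \right)} = A h + \frac{-397 + h}{2 A} h = A h + \frac{h \left(-397 + h\right)}{2 A}$)
$- a{\left(t,f \right)} = - \frac{441 \left(-397 + 441 + 2 \left(-430\right)^{2}\right)}{2 \left(-430\right)} = - \frac{441 \left(-1\right) \left(-397 + 441 + 2 \cdot 184900\right)}{2 \cdot 430} = - \frac{441 \left(-1\right) \left(-397 + 441 + 369800\right)}{2 \cdot 430} = - \frac{441 \left(-1\right) 369844}{2 \cdot 430} = \left(-1\right) \left(- \frac{40775301}{215}\right) = \frac{40775301}{215}$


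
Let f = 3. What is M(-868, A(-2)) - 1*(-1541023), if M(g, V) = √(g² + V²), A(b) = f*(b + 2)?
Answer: 1541891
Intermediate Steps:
A(b) = 6 + 3*b (A(b) = 3*(b + 2) = 3*(2 + b) = 6 + 3*b)
M(g, V) = √(V² + g²)
M(-868, A(-2)) - 1*(-1541023) = √((6 + 3*(-2))² + (-868)²) - 1*(-1541023) = √((6 - 6)² + 753424) + 1541023 = √(0² + 753424) + 1541023 = √(0 + 753424) + 1541023 = √753424 + 1541023 = 868 + 1541023 = 1541891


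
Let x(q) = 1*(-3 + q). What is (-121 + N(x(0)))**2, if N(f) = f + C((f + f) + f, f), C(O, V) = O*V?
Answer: 9409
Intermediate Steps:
x(q) = -3 + q
N(f) = f + 3*f**2 (N(f) = f + ((f + f) + f)*f = f + (2*f + f)*f = f + (3*f)*f = f + 3*f**2)
(-121 + N(x(0)))**2 = (-121 + (-3 + 0)*(1 + 3*(-3 + 0)))**2 = (-121 - 3*(1 + 3*(-3)))**2 = (-121 - 3*(1 - 9))**2 = (-121 - 3*(-8))**2 = (-121 + 24)**2 = (-97)**2 = 9409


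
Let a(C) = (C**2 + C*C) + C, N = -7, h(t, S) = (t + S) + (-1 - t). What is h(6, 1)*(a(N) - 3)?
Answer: 0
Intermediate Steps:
h(t, S) = -1 + S (h(t, S) = (S + t) + (-1 - t) = -1 + S)
a(C) = C + 2*C**2 (a(C) = (C**2 + C**2) + C = 2*C**2 + C = C + 2*C**2)
h(6, 1)*(a(N) - 3) = (-1 + 1)*(-7*(1 + 2*(-7)) - 3) = 0*(-7*(1 - 14) - 3) = 0*(-7*(-13) - 3) = 0*(91 - 3) = 0*88 = 0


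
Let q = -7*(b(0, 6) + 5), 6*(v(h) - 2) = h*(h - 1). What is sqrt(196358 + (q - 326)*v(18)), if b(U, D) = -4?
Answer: sqrt(178709) ≈ 422.74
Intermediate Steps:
v(h) = 2 + h*(-1 + h)/6 (v(h) = 2 + (h*(h - 1))/6 = 2 + (h*(-1 + h))/6 = 2 + h*(-1 + h)/6)
q = -7 (q = -7*(-4 + 5) = -7*1 = -7)
sqrt(196358 + (q - 326)*v(18)) = sqrt(196358 + (-7 - 326)*(2 - 1/6*18 + (1/6)*18**2)) = sqrt(196358 - 333*(2 - 3 + (1/6)*324)) = sqrt(196358 - 333*(2 - 3 + 54)) = sqrt(196358 - 333*53) = sqrt(196358 - 17649) = sqrt(178709)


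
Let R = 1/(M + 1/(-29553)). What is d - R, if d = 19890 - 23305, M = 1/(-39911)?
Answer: 942270223/69464 ≈ 13565.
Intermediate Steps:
M = -1/39911 ≈ -2.5056e-5
d = -3415
R = -1179489783/69464 (R = 1/(-1/39911 + 1/(-29553)) = 1/(-1/39911 - 1/29553) = 1/(-69464/1179489783) = -1179489783/69464 ≈ -16980.)
d - R = -3415 - 1*(-1179489783/69464) = -3415 + 1179489783/69464 = 942270223/69464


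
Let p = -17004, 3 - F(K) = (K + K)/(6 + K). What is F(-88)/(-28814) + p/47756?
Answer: -5022438739/14104424186 ≈ -0.35609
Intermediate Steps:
F(K) = 3 - 2*K/(6 + K) (F(K) = 3 - (K + K)/(6 + K) = 3 - 2*K/(6 + K))
F(-88)/(-28814) + p/47756 = ((18 - 88)/(6 - 88))/(-28814) - 17004/47756 = (-70/(-82))*(-1/28814) - 17004*1/47756 = -1/82*(-70)*(-1/28814) - 4251/11939 = (35/41)*(-1/28814) - 4251/11939 = -35/1181374 - 4251/11939 = -5022438739/14104424186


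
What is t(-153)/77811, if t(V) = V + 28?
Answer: -125/77811 ≈ -0.0016065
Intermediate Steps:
t(V) = 28 + V
t(-153)/77811 = (28 - 153)/77811 = -125*1/77811 = -125/77811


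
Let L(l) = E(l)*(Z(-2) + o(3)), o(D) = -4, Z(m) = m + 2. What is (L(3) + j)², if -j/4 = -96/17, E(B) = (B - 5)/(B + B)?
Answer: 1488400/2601 ≈ 572.24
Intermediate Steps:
Z(m) = 2 + m
E(B) = (-5 + B)/(2*B) (E(B) = (-5 + B)/((2*B)) = (-5 + B)*(1/(2*B)) = (-5 + B)/(2*B))
L(l) = -2*(-5 + l)/l (L(l) = ((-5 + l)/(2*l))*((2 - 2) - 4) = ((-5 + l)/(2*l))*(0 - 4) = ((-5 + l)/(2*l))*(-4) = -2*(-5 + l)/l)
j = 384/17 (j = -(-384)/17 = -4*(-96/17) = 384/17 ≈ 22.588)
(L(3) + j)² = ((-2 + 10/3) + 384/17)² = (4/3 + 384/17)² = (1220/51)² = 1488400/2601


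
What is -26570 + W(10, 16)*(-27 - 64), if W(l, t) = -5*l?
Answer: -22020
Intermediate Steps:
-26570 + W(10, 16)*(-27 - 64) = -26570 + (-5*10)*(-27 - 64) = -26570 - 50*(-91) = -26570 + 4550 = -22020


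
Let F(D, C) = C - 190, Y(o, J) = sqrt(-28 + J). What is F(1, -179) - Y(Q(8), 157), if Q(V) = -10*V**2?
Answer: -369 - sqrt(129) ≈ -380.36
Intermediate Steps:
F(D, C) = -190 + C
F(1, -179) - Y(Q(8), 157) = (-190 - 179) - sqrt(-28 + 157) = -369 - sqrt(129)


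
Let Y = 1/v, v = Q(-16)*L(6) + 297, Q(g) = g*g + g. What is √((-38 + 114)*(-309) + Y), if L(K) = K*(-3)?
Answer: I*√42230831451/1341 ≈ 153.24*I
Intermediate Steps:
Q(g) = g + g² (Q(g) = g² + g = g + g²)
L(K) = -3*K
v = -4023 (v = (-16*(1 - 16))*(-3*6) + 297 = -16*(-15)*(-18) + 297 = 240*(-18) + 297 = -4320 + 297 = -4023)
Y = -1/4023 (Y = 1/(-4023) = -1/4023 ≈ -0.00024857)
√((-38 + 114)*(-309) + Y) = √((-38 + 114)*(-309) - 1/4023) = √(76*(-309) - 1/4023) = √(-23484 - 1/4023) = √(-94476133/4023) = I*√42230831451/1341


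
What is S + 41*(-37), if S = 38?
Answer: -1479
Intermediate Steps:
S + 41*(-37) = 38 + 41*(-37) = 38 - 1517 = -1479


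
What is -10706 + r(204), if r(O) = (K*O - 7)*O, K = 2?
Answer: 71098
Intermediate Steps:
r(O) = O*(-7 + 2*O) (r(O) = (2*O - 7)*O = (-7 + 2*O)*O = O*(-7 + 2*O))
-10706 + r(204) = -10706 + 204*(-7 + 2*204) = -10706 + 204*(-7 + 408) = -10706 + 204*401 = -10706 + 81804 = 71098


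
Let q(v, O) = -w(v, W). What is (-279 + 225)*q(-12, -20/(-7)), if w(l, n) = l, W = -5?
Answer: -648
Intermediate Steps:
q(v, O) = -v
(-279 + 225)*q(-12, -20/(-7)) = (-279 + 225)*(-1*(-12)) = -54*12 = -648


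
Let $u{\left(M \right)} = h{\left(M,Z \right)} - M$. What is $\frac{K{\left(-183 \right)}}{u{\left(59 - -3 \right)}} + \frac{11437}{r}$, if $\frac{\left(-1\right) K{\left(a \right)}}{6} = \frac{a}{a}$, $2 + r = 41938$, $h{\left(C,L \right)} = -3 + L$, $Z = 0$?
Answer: $\frac{995021}{2725840} \approx 0.36503$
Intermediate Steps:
$r = 41936$ ($r = -2 + 41938 = 41936$)
$u{\left(M \right)} = -3 - M$ ($u{\left(M \right)} = \left(-3 + 0\right) - M = -3 - M$)
$K{\left(a \right)} = -6$ ($K{\left(a \right)} = - 6 \frac{a}{a} = \left(-6\right) 1 = -6$)
$\frac{K{\left(-183 \right)}}{u{\left(59 - -3 \right)}} + \frac{11437}{r} = - \frac{6}{-3 - \left(59 - -3\right)} + \frac{11437}{41936} = - \frac{6}{-3 - \left(59 + 3\right)} + 11437 \cdot \frac{1}{41936} = - \frac{6}{-3 - 62} + \frac{11437}{41936} = - \frac{6}{-65} + \frac{11437}{41936} = \left(-6\right) \left(- \frac{1}{65}\right) + \frac{11437}{41936} = \frac{6}{65} + \frac{11437}{41936} = \frac{995021}{2725840}$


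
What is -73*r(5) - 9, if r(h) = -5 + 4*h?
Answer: -1104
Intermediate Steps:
-73*r(5) - 9 = -73*(-5 + 4*5) - 9 = -73*(-5 + 20) - 9 = -73*15 - 9 = -1095 - 9 = -1104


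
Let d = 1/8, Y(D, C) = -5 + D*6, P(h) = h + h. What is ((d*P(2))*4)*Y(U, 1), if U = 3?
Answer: 26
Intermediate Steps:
P(h) = 2*h
Y(D, C) = -5 + 6*D
d = ⅛ ≈ 0.12500
((d*P(2))*4)*Y(U, 1) = (((2*2)/8)*4)*(-5 + 6*3) = (((⅛)*4)*4)*(-5 + 18) = ((½)*4)*13 = 2*13 = 26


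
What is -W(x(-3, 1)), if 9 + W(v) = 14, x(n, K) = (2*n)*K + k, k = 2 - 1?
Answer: -5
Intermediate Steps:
k = 1
x(n, K) = 1 + 2*K*n (x(n, K) = (2*n)*K + 1 = 2*K*n + 1 = 1 + 2*K*n)
W(v) = 5 (W(v) = -9 + 14 = 5)
-W(x(-3, 1)) = -1*5 = -5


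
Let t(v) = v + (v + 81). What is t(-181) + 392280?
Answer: 391999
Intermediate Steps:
t(v) = 81 + 2*v (t(v) = v + (81 + v) = 81 + 2*v)
t(-181) + 392280 = (81 + 2*(-181)) + 392280 = (81 - 362) + 392280 = -281 + 392280 = 391999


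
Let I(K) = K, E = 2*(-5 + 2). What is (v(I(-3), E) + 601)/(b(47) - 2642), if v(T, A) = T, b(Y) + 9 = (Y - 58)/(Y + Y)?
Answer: -2444/10835 ≈ -0.22557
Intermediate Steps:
E = -6 (E = 2*(-3) = -6)
b(Y) = -9 + (-58 + Y)/(2*Y) (b(Y) = -9 + (Y - 58)/(Y + Y) = -9 + (-58 + Y)/((2*Y)) = -9 + (-58 + Y)*(1/(2*Y)) = -9 + (-58 + Y)/(2*Y))
(v(I(-3), E) + 601)/(b(47) - 2642) = (-3 + 601)/((-17/2 - 29/47) - 2642) = 598/((-17/2 - 29*1/47) - 2642) = 598/((-17/2 - 29/47) - 2642) = 598/(-857/94 - 2642) = 598/(-249205/94) = 598*(-94/249205) = -2444/10835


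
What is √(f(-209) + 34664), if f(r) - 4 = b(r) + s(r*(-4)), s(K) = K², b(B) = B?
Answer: √733355 ≈ 856.36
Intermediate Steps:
f(r) = 4 + r + 16*r² (f(r) = 4 + (r + (r*(-4))²) = 4 + (r + (-4*r)²) = 4 + (r + 16*r²) = 4 + r + 16*r²)
√(f(-209) + 34664) = √((4 - 209 + 16*(-209)²) + 34664) = √((4 - 209 + 16*43681) + 34664) = √((4 - 209 + 698896) + 34664) = √(698691 + 34664) = √733355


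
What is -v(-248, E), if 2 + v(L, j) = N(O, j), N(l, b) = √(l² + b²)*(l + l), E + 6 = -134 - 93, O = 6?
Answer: 2 - 60*√2173 ≈ -2794.9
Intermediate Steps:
E = -233 (E = -6 + (-134 - 93) = -6 - 227 = -233)
N(l, b) = 2*l*√(b² + l²) (N(l, b) = √(b² + l²)*(2*l) = 2*l*√(b² + l²))
v(L, j) = -2 + 12*√(36 + j²) (v(L, j) = -2 + 2*6*√(j² + 6²) = -2 + 2*6*√(j² + 36) = -2 + 2*6*√(36 + j²) = -2 + 12*√(36 + j²))
-v(-248, E) = -(-2 + 12*√(36 + (-233)²)) = -(-2 + 12*√(36 + 54289)) = -(-2 + 12*√54325) = -(-2 + 12*(5*√2173)) = -(-2 + 60*√2173) = 2 - 60*√2173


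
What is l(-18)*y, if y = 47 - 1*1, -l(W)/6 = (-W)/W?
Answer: 276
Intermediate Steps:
l(W) = 6 (l(W) = -6*(-W)/W = -6*(-1) = 6)
y = 46 (y = 47 - 1 = 46)
l(-18)*y = 6*46 = 276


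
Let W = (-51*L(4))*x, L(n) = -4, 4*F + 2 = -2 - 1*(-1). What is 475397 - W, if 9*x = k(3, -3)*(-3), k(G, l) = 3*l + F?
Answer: 474734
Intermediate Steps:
F = -¾ (F = -½ + (-2 - 1*(-1))/4 = -½ + (-2 + 1)/4 = -½ + (¼)*(-1) = -½ - ¼ = -¾ ≈ -0.75000)
k(G, l) = -¾ + 3*l (k(G, l) = 3*l - ¾ = -¾ + 3*l)
x = 13/4 (x = ((-¾ + 3*(-3))*(-3))/9 = ((-¾ - 9)*(-3))/9 = (-39/4*(-3))/9 = (⅑)*(117/4) = 13/4 ≈ 3.2500)
W = 663 (W = -51*(-4)*(13/4) = 204*(13/4) = 663)
475397 - W = 475397 - 1*663 = 475397 - 663 = 474734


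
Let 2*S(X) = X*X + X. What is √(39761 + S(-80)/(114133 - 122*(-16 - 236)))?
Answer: √834557809485489/144877 ≈ 199.40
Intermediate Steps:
S(X) = X/2 + X²/2 (S(X) = (X*X + X)/2 = (X² + X)/2 = (X + X²)/2 = X/2 + X²/2)
√(39761 + S(-80)/(114133 - 122*(-16 - 236))) = √(39761 + ((½)*(-80)*(1 - 80))/(114133 - 122*(-16 - 236))) = √(39761 + ((½)*(-80)*(-79))/(114133 - 122*(-252))) = √(39761 + 3160/(114133 + 30744)) = √(39761 + 3160/144877) = √(5760457557/144877) = √834557809485489/144877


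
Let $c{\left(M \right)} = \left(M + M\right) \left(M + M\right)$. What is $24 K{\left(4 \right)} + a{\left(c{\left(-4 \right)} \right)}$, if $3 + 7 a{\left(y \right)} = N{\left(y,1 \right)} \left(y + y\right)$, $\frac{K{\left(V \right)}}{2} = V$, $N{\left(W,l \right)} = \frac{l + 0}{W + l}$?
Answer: $\frac{87293}{455} \approx 191.85$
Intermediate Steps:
$c{\left(M \right)} = 4 M^{2}$ ($c{\left(M \right)} = 2 M 2 M = 4 M^{2}$)
$N{\left(W,l \right)} = \frac{l}{W + l}$
$K{\left(V \right)} = 2 V$
$a{\left(y \right)} = - \frac{3}{7} + \frac{2 y}{7 \left(1 + y\right)}$ ($a{\left(y \right)} = - \frac{3}{7} + \frac{1 \frac{1}{y + 1} \left(y + y\right)}{7} = - \frac{3}{7} + \frac{1 \frac{1}{1 + y} 2 y}{7} = - \frac{3}{7} + \frac{\frac{1}{1 + y} 2 y}{7} = - \frac{3}{7} + \frac{2 y \frac{1}{1 + y}}{7} = - \frac{3}{7} + \frac{2 y}{7 \left(1 + y\right)}$)
$24 K{\left(4 \right)} + a{\left(c{\left(-4 \right)} \right)} = 24 \cdot 2 \cdot 4 + \frac{-3 - 4 \left(-4\right)^{2}}{7 \left(1 + 4 \left(-4\right)^{2}\right)} = 24 \cdot 8 + \frac{-3 - 4 \cdot 16}{7 \left(1 + 4 \cdot 16\right)} = 192 + \frac{-3 - 64}{7 \left(1 + 64\right)} = 192 + \frac{-3 - 64}{7 \cdot 65} = 192 + \frac{1}{7} \cdot \frac{1}{65} \left(-67\right) = 192 - \frac{67}{455} = \frac{87293}{455}$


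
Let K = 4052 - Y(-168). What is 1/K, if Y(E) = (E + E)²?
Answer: -1/108844 ≈ -9.1875e-6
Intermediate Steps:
Y(E) = 4*E² (Y(E) = (2*E)² = 4*E²)
K = -108844 (K = 4052 - 4*(-168)² = 4052 - 4*28224 = 4052 - 1*112896 = 4052 - 112896 = -108844)
1/K = 1/(-108844) = -1/108844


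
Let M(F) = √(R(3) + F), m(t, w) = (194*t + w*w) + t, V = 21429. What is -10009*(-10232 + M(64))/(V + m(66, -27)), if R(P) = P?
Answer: 25603022/8757 - 10009*√67/35028 ≈ 2921.4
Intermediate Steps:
m(t, w) = w² + 195*t (m(t, w) = (194*t + w²) + t = (w² + 194*t) + t = w² + 195*t)
M(F) = √(3 + F)
-10009*(-10232 + M(64))/(V + m(66, -27)) = -10009*(-10232 + √(3 + 64))/(21429 + ((-27)² + 195*66)) = -10009*(-10232 + √67)/(21429 + (729 + 12870)) = -10009*(-10232 + √67)/(21429 + 13599) = -(-25603022/8757 + 10009*√67/35028) = -10009*(-2558/8757 + √67/35028) = 25603022/8757 - 10009*√67/35028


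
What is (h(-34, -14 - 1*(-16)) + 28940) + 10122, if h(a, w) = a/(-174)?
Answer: 3398411/87 ≈ 39062.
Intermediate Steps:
h(a, w) = -a/174 (h(a, w) = a*(-1/174) = -a/174)
(h(-34, -14 - 1*(-16)) + 28940) + 10122 = (-1/174*(-34) + 28940) + 10122 = (17/87 + 28940) + 10122 = 2517797/87 + 10122 = 3398411/87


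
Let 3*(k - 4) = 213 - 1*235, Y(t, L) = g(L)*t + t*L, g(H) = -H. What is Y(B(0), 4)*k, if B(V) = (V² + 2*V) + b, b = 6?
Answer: 0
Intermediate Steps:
B(V) = 6 + V² + 2*V (B(V) = (V² + 2*V) + 6 = 6 + V² + 2*V)
Y(t, L) = 0 (Y(t, L) = (-L)*t + t*L = -L*t + L*t = 0)
k = -10/3 (k = 4 + (213 - 1*235)/3 = 4 + (213 - 235)/3 = 4 + (⅓)*(-22) = 4 - 22/3 = -10/3 ≈ -3.3333)
Y(B(0), 4)*k = 0*(-10/3) = 0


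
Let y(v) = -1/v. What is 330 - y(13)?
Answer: 4291/13 ≈ 330.08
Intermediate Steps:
330 - y(13) = 330 - (-1)/13 = 330 - 1*(-1/13) = 330 + 1/13 = 4291/13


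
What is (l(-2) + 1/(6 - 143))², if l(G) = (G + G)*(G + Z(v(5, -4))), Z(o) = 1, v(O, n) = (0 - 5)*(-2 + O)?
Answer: 299209/18769 ≈ 15.942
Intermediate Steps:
v(O, n) = 10 - 5*O (v(O, n) = -5*(-2 + O) = 10 - 5*O)
l(G) = 2*G*(1 + G) (l(G) = (G + G)*(G + 1) = (2*G)*(1 + G) = 2*G*(1 + G))
(l(-2) + 1/(6 - 143))² = (2*(-2)*(1 - 2) + 1/(6 - 143))² = (2*(-2)*(-1) + 1/(-137))² = (4 - 1/137)² = (547/137)² = 299209/18769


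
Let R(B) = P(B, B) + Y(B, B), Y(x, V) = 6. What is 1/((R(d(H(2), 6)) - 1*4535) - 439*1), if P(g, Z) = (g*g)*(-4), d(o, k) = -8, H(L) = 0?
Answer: -1/5224 ≈ -0.00019142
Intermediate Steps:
P(g, Z) = -4*g² (P(g, Z) = g²*(-4) = -4*g²)
R(B) = 6 - 4*B² (R(B) = -4*B² + 6 = 6 - 4*B²)
1/((R(d(H(2), 6)) - 1*4535) - 439*1) = 1/(((6 - 4*(-8)²) - 1*4535) - 439*1) = 1/(((6 - 4*64) - 4535) - 439) = 1/(((6 - 256) - 4535) - 439) = 1/((-250 - 4535) - 439) = 1/(-4785 - 439) = 1/(-5224) = -1/5224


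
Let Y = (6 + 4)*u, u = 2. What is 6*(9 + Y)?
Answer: 174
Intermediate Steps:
Y = 20 (Y = (6 + 4)*2 = 10*2 = 20)
6*(9 + Y) = 6*(9 + 20) = 6*29 = 174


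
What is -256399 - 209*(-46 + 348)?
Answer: -319517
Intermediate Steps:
-256399 - 209*(-46 + 348) = -256399 - 209*302 = -256399 - 1*63118 = -256399 - 63118 = -319517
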